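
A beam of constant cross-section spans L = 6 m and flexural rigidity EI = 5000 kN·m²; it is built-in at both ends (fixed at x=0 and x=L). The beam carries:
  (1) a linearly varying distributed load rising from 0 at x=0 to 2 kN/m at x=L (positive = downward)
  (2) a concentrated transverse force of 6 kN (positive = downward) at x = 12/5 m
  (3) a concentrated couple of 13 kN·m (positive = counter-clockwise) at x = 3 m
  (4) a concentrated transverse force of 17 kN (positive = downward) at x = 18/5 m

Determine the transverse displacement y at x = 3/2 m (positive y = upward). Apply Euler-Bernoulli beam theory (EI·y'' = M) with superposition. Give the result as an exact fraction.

Load 1 — triangular load w₀=2 kN/m (0→w₀ over full span):
  y_1 = -w₀x²(L-x)²(x+2L)/(120LEI) = -2·(3/2)²·(6-(3/2))²·((3/2)+2·6)/(120·6·5000) = -2187/6400000 m
Load 2 — point force P=6 kN at a=12/5 m (b=L-a=18/5):
  y_2 = -Pb²x²(3aL-(3a+b)x)/(6L³EI)  [x≤a] = -6·(18/5)²·(3/2)²·(3·(12/5)·6-(3·(12/5)+(18/5))·(3/2))/(6·6³·5000) = -729/1000000 m
Load 3 — applied couple M₀=13 kN·m at a=3 m (b=L-a=3):
  y_3 = (R_Ax³/6 - M_Ax²/2)/EI  [x≤a] with R_A=13/4, M_A=13/4 = ((13/4)·(3/2)³/6 - (13/4)·(3/2)²/2)/5000 = -117/320000 m
Load 4 — point force P=17 kN at a=18/5 m (b=L-a=12/5):
  y_4 = -Pb²x²(3aL-(3a+b)x)/(6L³EI)  [x≤a] = -17·(12/5)²·(3/2)²·(3·(18/5)·6-(3·(18/5)+(12/5))·(3/2))/(6·6³·5000) = -153/100000 m
Superposition: y = Σ y_i = -94923/32000000 m ≈ -0.002966 m

y(3/2) = -94923/32000000 m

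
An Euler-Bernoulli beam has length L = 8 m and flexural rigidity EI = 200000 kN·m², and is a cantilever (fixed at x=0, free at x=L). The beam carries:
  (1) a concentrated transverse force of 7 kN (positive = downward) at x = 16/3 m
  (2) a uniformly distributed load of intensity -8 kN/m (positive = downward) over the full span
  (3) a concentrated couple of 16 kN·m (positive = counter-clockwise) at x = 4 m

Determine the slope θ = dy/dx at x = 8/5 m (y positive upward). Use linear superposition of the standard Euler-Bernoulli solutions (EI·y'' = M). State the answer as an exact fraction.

θ(8/5) = 1203/781250 rad

Load 1 — point force P=7 kN at a=16/3 m (b=L-a=8/3):
  θ_1 = -Px(2a-x)/(2EI)  [x≤a] = -7·(8/5)·(2·(16/3)-(8/5))/(2·200000) = -119/468750 rad
Load 2 — uniform load w=-8 kN/m over full span:
  θ_2 = -wx(x²-3Lx+3L²)/(6EI) = -(-8)·(8/5)·((8/5)²-3·8·(8/5)+3·8²)/(6·200000) = 1952/1171875 rad
Load 3 — applied couple M₀=16 kN·m at a=4 m (b=L-a=4):
  θ_3 = M₀x/EI  [x≤a] = 16·(8/5)/200000 = 2/15625 rad
Superposition: θ = Σ θ_i = 1203/781250 rad ≈ 0.001540 rad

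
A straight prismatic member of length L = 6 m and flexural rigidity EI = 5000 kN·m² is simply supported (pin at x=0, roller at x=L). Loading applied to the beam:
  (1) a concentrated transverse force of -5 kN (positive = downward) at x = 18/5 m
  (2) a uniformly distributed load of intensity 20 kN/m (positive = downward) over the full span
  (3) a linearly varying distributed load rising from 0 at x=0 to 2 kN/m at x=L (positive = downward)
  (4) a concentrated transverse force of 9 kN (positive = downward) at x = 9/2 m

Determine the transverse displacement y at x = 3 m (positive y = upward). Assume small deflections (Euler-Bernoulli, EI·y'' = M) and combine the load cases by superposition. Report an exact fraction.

y(3) = -288783/4000000 m

Load 1 — point force P=-5 kN at a=18/5 m (b=L-a=12/5):
  y_1 = -Pbx(L²-b²-x²)/(6LEI)  [x≤a] = -(-5)·(12/5)·3·(6²-(12/5)²-3²)/(6·6·5000) = 531/125000 m
Load 2 — uniform load w=20 kN/m over full span:
  y_2 = -wx(L³-2Lx²+x³)/(24EI) = -20·3·(6³-2·6·3²+3³)/(24·5000) = -27/400 m
Load 3 — triangular load w₀=2 kN/m (0→w₀ over full span):
  y_3 = -w₀x(7L⁴-10L²x²+3x⁴)/(360LEI) = -2·3·(7·6⁴-10·6²·3²+3·3⁴)/(360·6·5000) = -27/8000 m
Load 4 — point force P=9 kN at a=9/2 m (b=L-a=3/2):
  y_4 = -Pbx(L²-b²-x²)/(6LEI)  [x≤a] = -9·(3/2)·3·(6²-(3/2)²-3²)/(6·6·5000) = -891/160000 m
Superposition: y = Σ y_i = -288783/4000000 m ≈ -0.072196 m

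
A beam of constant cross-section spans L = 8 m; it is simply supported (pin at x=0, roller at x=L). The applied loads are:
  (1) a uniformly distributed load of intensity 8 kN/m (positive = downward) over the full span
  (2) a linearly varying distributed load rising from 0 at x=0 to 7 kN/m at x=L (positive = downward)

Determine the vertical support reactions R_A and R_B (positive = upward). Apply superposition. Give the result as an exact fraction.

R_A = 124/3 kN, R_B = 152/3 kN

Load 1 — uniform load w=8 kN/m over full span:
  R_A = wL/2 = 8·8/2 = 32 kN
  R_B = wL/2 = 8·8/2 = 32 kN
Load 2 — triangular load w₀=7 kN/m (0→w₀ over full span):
  R_A = w₀L/6 = 7·8/6 = 28/3 kN
  R_B = w₀L/3 = 7·8/3 = 56/3 kN
Superposition: R_A = 124/3 kN, R_B = 152/3 kN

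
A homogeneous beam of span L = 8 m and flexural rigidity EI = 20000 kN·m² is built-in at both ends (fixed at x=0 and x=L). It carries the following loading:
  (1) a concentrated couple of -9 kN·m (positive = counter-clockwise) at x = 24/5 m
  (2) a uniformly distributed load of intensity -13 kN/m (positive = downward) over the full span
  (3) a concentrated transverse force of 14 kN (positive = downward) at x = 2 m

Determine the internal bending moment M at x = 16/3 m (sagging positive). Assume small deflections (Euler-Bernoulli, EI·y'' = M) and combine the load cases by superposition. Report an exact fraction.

Load 1 — applied couple M₀=-9 kN·m at a=24/5 m (b=L-a=16/5):
  M_1 = R_Ax - M_A - M₀  [x>a] with R_A=-81/50, M_A=-72/25 = (-81/50)·(16/3) - (-72/25) - (-9) = 81/25 kN·m
Load 2 — uniform load w=-13 kN/m over full span:
  M_2 = wLx/2 - wL²/12 - wx²/2 = (-13)·8·(16/3)/2 - (-13)·8²/12 - (-13)·(16/3)²/2 = -208/9 kN·m
Load 3 — point force P=14 kN at a=2 m (b=L-a=6):
  M_3 = Pa²(a+3b)(L-x)/L³ - Pa²b/L²  [x>a] = 14·2²·(2+3·6)·(8-(16/3))/8³ - 14·2²·6/8² = 7/12 kN·m
Superposition: M = Σ M_i = -17359/900 kN·m ≈ -19.287778 kN·m

M(16/3) = -17359/900 kN·m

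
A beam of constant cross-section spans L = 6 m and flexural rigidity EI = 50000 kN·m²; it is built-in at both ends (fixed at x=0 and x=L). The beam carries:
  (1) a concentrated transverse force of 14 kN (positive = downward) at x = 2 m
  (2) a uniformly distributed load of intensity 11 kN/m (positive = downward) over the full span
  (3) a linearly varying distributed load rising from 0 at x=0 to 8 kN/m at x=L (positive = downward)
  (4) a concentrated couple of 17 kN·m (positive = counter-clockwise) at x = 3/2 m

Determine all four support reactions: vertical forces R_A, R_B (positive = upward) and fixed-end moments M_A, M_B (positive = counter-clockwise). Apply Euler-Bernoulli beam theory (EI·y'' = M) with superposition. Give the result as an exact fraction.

R_A = 116117/2160 kN, M_A = 37337/720 kN·m, R_B = 108523/2160 kN, M_B = -34783/720 kN·m

Load 1 — point force P=14 kN at a=2 m (b=L-a=4):
  R_A = Pb²(3a+b)/L³ = 14·4²·(3·2+4)/6³ = 280/27 kN
  M_A = Pab²/L² = 14·2·4²/6² = 112/9 kN·m
  R_B = Pa²(a+3b)/L³ = 14·2²·(2+3·4)/6³ = 98/27 kN
  M_B = -Pa²b/L² = -14·2²·4/6² = -56/9 kN·m
Load 2 — uniform load w=11 kN/m over full span:
  R_A = wL/2 = 11·6/2 = 33 kN
  M_A = wL²/12 = 11·6²/12 = 33 kN·m
  R_B = wL/2 = 11·6/2 = 33 kN
  M_B = -wL²/12 = -11·6²/12 = -33 kN·m
Load 3 — triangular load w₀=8 kN/m (0→w₀ over full span):
  R_A = 3w₀L/20 = 3·8·6/20 = 36/5 kN
  M_A = w₀L²/30 = 8·6²/30 = 48/5 kN·m
  R_B = 7w₀L/20 = 7·8·6/20 = 84/5 kN
  M_B = -w₀L²/20 = -8·6²/20 = -72/5 kN·m
Load 4 — applied couple M₀=17 kN·m at a=3/2 m (b=L-a=9/2):
  R_A = 6M₀ab/L³ = 6·17·(3/2)·(9/2)/6³ = 51/16 kN
  M_A = M₀b(2a-b)/L² = 17·(9/2)·(2·(3/2)-(9/2))/6² = -51/16 kN·m
  R_B = -6M₀ab/L³ = -6·17·(3/2)·(9/2)/6³ = -51/16 kN
  M_B = M₀a(2b-a)/L² = 17·(3/2)·(2·(9/2)-(3/2))/6² = 85/16 kN·m
Superposition: R_A = 116117/2160 kN, M_A = 37337/720 kN·m, R_B = 108523/2160 kN, M_B = -34783/720 kN·m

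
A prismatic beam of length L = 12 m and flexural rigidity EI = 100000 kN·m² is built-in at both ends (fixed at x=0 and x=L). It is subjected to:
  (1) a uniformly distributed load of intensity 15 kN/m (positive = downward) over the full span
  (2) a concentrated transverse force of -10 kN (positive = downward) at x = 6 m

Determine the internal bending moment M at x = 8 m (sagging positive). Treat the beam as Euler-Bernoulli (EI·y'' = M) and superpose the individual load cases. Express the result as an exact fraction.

M(8) = 55 kN·m

Load 1 — uniform load w=15 kN/m over full span:
  M_1 = wLx/2 - wL²/12 - wx²/2 = 15·12·8/2 - 15·12²/12 - 15·8²/2 = 60 kN·m
Load 2 — point force P=-10 kN at a=6 m (b=L-a=6):
  M_2 = Pa²(a+3b)(L-x)/L³ - Pa²b/L²  [x>a] = (-10)·6²·(6+3·6)·(12-8)/12³ - (-10)·6²·6/12² = -5 kN·m
Superposition: M = Σ M_i = 55 kN·m ≈ 55.000000 kN·m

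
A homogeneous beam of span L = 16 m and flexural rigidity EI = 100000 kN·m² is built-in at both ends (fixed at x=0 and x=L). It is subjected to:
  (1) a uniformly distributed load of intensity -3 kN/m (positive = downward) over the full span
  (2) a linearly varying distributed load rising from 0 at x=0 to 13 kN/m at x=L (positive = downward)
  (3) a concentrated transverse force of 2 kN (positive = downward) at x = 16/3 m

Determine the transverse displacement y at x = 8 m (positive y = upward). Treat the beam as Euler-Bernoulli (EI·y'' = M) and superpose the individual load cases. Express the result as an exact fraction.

Load 1 — uniform load w=-3 kN/m over full span:
  y_1 = -wx²(L-x)²/(24EI) = -(-3)·8²·(16-8)²/(24·100000) = 16/3125 m
Load 2 — triangular load w₀=13 kN/m (0→w₀ over full span):
  y_2 = -w₀x²(L-x)²(x+2L)/(120LEI) = -13·8²·(16-8)²·(8+2·16)/(120·16·100000) = -104/9375 m
Load 3 — point force P=2 kN at a=16/3 m (b=L-a=32/3):
  y_3 = -Pa²(L-x)²(3bL-(3b+a)(L-x))/(6L³EI)  [x>a] = -2·(16/3)²·(16-8)²·(3·(32/3)·16-(3·(32/3)+(16/3))·(16-8))/(6·16³·100000) = -16/50625 m
Superposition: y = Σ y_i = -1592/253125 m ≈ -0.006289 m

y(8) = -1592/253125 m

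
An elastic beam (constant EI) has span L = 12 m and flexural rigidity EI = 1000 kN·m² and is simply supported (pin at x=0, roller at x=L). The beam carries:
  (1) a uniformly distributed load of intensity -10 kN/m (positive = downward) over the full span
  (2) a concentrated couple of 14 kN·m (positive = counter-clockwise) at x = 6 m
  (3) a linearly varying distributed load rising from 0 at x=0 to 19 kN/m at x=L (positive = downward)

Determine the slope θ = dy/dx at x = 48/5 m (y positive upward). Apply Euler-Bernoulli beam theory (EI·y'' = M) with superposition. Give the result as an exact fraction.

Load 1 — uniform load w=-10 kN/m over full span:
  θ_1 = -w(L³-6Lx²+4x³)/(24EI) = -(-10)·(12³-6·12·(48/5)²+4·(48/5)³)/(24·1000) = -1782/3125 rad
Load 2 — applied couple M₀=14 kN·m at a=6 m (b=L-a=6):
  θ_2 = (M₀x²/(2L)-M₀(x-a)+C₁)/EI  [x>a] with C₁=M₀(3b²-L²)/(6L)=-7 = (14·(48/5)²/(2·12)-14·((48/5)-6)+(-7))/1000 = -91/25000 rad
Load 3 — triangular load w₀=19 kN/m (0→w₀ over full span):
  θ_3 = -w₀(7L⁴-30L²x²+15x⁴)/(360LEI) = -19·(7·12⁴-30·12²·(48/5)²+15·(48/5)⁴)/(360·12·1000) = 43149/78125 rad
Superposition: θ = Σ θ_i = -13483/625000 rad ≈ -0.021573 rad

θ(48/5) = -13483/625000 rad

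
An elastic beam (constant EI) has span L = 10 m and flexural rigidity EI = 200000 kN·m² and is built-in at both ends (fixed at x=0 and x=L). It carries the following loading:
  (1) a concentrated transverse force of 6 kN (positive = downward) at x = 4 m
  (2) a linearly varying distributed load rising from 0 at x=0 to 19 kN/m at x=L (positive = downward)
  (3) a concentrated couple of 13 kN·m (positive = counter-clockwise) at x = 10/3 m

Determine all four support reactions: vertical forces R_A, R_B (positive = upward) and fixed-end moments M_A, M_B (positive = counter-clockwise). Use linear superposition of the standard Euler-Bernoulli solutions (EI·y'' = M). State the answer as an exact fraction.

R_A = 25591/750 kN, M_A = 5398/75 kN·m, R_B = 50159/750 kN, M_B = -7232/75 kN·m

Load 1 — point force P=6 kN at a=4 m (b=L-a=6):
  R_A = Pb²(3a+b)/L³ = 6·6²·(3·4+6)/10³ = 486/125 kN
  M_A = Pab²/L² = 6·4·6²/10² = 216/25 kN·m
  R_B = Pa²(a+3b)/L³ = 6·4²·(4+3·6)/10³ = 264/125 kN
  M_B = -Pa²b/L² = -6·4²·6/10² = -144/25 kN·m
Load 2 — triangular load w₀=19 kN/m (0→w₀ over full span):
  R_A = 3w₀L/20 = 3·19·10/20 = 57/2 kN
  M_A = w₀L²/30 = 19·10²/30 = 190/3 kN·m
  R_B = 7w₀L/20 = 7·19·10/20 = 133/2 kN
  M_B = -w₀L²/20 = -19·10²/20 = -95 kN·m
Load 3 — applied couple M₀=13 kN·m at a=10/3 m (b=L-a=20/3):
  R_A = 6M₀ab/L³ = 6·13·(10/3)·(20/3)/10³ = 26/15 kN
  M_A = M₀b(2a-b)/L² = 13·(20/3)·(2·(10/3)-(20/3))/10² = 0 kN·m
  R_B = -6M₀ab/L³ = -6·13·(10/3)·(20/3)/10³ = -26/15 kN
  M_B = M₀a(2b-a)/L² = 13·(10/3)·(2·(20/3)-(10/3))/10² = 13/3 kN·m
Superposition: R_A = 25591/750 kN, M_A = 5398/75 kN·m, R_B = 50159/750 kN, M_B = -7232/75 kN·m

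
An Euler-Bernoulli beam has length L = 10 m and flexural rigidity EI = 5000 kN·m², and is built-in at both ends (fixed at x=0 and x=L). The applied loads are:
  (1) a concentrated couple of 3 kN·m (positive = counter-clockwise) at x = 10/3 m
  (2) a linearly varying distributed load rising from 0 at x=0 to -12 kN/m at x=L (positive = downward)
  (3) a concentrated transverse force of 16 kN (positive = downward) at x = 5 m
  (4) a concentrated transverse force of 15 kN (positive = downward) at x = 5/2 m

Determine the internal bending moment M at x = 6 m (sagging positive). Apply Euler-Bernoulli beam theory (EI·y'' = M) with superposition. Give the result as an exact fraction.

M(6) = -1769/160 kN·m

Load 1 — applied couple M₀=3 kN·m at a=10/3 m (b=L-a=20/3):
  M_1 = R_Ax - M_A - M₀  [x>a] with R_A=2/5, M_A=0 = (2/5)·6 - 0 - 3 = -3/5 kN·m
Load 2 — triangular load w₀=-12 kN/m (0→w₀ over full span):
  M_2 = 3w₀Lx/20 - w₀L²/30 - w₀x³/(6L) = 3·(-12)·10·6/20 - (-12)·10²/30 - (-12)·6³/(6·10) = -124/5 kN·m
Load 3 — point force P=16 kN at a=5 m (b=L-a=5):
  M_3 = Pa²(a+3b)(L-x)/L³ - Pa²b/L²  [x>a] = 16·5²·(5+3·5)·(10-6)/10³ - 16·5²·5/10² = 12 kN·m
Load 4 — point force P=15 kN at a=5/2 m (b=L-a=15/2):
  M_4 = Pa²(a+3b)(L-x)/L³ - Pa²b/L²  [x>a] = 15·(5/2)²·((5/2)+3·(15/2))·(10-6)/10³ - 15·(5/2)²·(15/2)/10² = 75/32 kN·m
Superposition: M = Σ M_i = -1769/160 kN·m ≈ -11.056250 kN·m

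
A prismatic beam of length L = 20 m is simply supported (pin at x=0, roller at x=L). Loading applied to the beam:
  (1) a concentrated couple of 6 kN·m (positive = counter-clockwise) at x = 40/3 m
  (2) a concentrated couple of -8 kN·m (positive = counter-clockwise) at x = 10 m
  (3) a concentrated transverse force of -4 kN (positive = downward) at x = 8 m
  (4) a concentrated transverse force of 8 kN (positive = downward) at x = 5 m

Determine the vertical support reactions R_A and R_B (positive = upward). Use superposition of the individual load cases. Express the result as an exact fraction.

Load 1 — applied couple M₀=6 kN·m at a=40/3 m (b=L-a=20/3):
  R_A = M₀/L = 6/20 = 3/10 kN
  R_B = -M₀/L = -6/20 = -3/10 kN
Load 2 — applied couple M₀=-8 kN·m at a=10 m (b=L-a=10):
  R_A = M₀/L = (-8)/20 = -2/5 kN
  R_B = -M₀/L = -(-8)/20 = 2/5 kN
Load 3 — point force P=-4 kN at a=8 m (b=L-a=12):
  R_A = Pb/L = (-4)·12/20 = -12/5 kN
  R_B = Pa/L = (-4)·8/20 = -8/5 kN
Load 4 — point force P=8 kN at a=5 m (b=L-a=15):
  R_A = Pb/L = 8·15/20 = 6 kN
  R_B = Pa/L = 8·5/20 = 2 kN
Superposition: R_A = 7/2 kN, R_B = 1/2 kN

R_A = 7/2 kN, R_B = 1/2 kN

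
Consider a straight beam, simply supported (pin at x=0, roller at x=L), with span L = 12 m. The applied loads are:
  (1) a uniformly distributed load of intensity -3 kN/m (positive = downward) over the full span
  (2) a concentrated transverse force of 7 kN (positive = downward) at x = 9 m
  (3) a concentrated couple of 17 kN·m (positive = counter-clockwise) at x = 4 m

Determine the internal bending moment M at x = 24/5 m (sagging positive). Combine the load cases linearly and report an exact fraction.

Load 1 — uniform load w=-3 kN/m over full span:
  M_1 = wx(L-x)/2 = (-3)·(24/5)·(12-(24/5))/2 = -1296/25 kN·m
Load 2 — point force P=7 kN at a=9 m (b=L-a=3):
  M_2 = Pbx/L  [x≤a] = 7·3·(24/5)/12 = 42/5 kN·m
Load 3 — applied couple M₀=17 kN·m at a=4 m (b=L-a=8):
  M_3 = M₀x/L - M₀  [x>a] = 17·(24/5)/12 - 17 = -51/5 kN·m
Superposition: M = Σ M_i = -1341/25 kN·m ≈ -53.640000 kN·m

M(24/5) = -1341/25 kN·m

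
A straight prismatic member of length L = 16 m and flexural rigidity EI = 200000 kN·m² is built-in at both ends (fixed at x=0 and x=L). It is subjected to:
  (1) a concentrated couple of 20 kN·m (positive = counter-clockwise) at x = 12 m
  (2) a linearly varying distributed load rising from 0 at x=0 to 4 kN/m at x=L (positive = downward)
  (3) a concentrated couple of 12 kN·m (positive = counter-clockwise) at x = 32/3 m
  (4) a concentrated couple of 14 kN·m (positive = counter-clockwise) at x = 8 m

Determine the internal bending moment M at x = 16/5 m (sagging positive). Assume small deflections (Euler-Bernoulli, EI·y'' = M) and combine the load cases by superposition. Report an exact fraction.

Load 1 — applied couple M₀=20 kN·m at a=12 m (b=L-a=4):
  M_1 = R_Ax - M_A  [x≤a] with R_A=45/32, M_A=25/4 = (45/32)·(16/5) - (25/4) = -7/4 kN·m
Load 2 — triangular load w₀=4 kN/m (0→w₀ over full span):
  M_2 = 3w₀Lx/20 - w₀L²/30 - w₀x³/(6L) = 3·4·16·(16/5)/20 - 4·16²/30 - 4·(16/5)³/(6·16) = -1792/375 kN·m
Load 3 — applied couple M₀=12 kN·m at a=32/3 m (b=L-a=16/3):
  M_3 = R_Ax - M_A  [x≤a] with R_A=1, M_A=4 = 1·(16/5) - 4 = -4/5 kN·m
Load 4 — applied couple M₀=14 kN·m at a=8 m (b=L-a=8):
  M_4 = R_Ax - M_A  [x≤a] with R_A=21/16, M_A=7/2 = (21/16)·(16/5) - (7/2) = 7/10 kN·m
Superposition: M = Σ M_i = -9943/1500 kN·m ≈ -6.628667 kN·m

M(16/5) = -9943/1500 kN·m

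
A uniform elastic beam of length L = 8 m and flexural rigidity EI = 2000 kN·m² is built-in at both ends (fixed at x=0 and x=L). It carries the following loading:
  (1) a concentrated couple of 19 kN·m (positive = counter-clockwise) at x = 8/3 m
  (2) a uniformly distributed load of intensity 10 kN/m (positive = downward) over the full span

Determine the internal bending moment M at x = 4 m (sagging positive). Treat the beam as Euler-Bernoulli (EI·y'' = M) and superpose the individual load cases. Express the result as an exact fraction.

M(4) = 61/3 kN·m

Load 1 — applied couple M₀=19 kN·m at a=8/3 m (b=L-a=16/3):
  M_1 = R_Ax - M_A - M₀  [x>a] with R_A=19/6, M_A=0 = (19/6)·4 - 0 - 19 = -19/3 kN·m
Load 2 — uniform load w=10 kN/m over full span:
  M_2 = wLx/2 - wL²/12 - wx²/2 = 10·8·4/2 - 10·8²/12 - 10·4²/2 = 80/3 kN·m
Superposition: M = Σ M_i = 61/3 kN·m ≈ 20.333333 kN·m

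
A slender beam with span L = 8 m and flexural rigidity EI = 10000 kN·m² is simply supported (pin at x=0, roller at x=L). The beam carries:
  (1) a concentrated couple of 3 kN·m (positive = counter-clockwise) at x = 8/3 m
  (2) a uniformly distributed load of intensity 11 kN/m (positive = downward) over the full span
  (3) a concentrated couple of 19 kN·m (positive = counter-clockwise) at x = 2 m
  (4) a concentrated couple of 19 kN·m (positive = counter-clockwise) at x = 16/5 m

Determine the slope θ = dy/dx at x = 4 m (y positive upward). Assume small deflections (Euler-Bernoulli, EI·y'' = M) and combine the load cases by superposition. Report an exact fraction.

Load 1 — applied couple M₀=3 kN·m at a=8/3 m (b=L-a=16/3):
  θ_1 = (M₀x²/(2L)-M₀(x-a)+C₁)/EI  [x>a] with C₁=M₀(3b²-L²)/(6L)=4/3 = (3·4²/(2·8)-3·(4-(8/3))+(4/3))/10000 = 1/30000 rad
Load 2 — uniform load w=11 kN/m over full span:
  θ_2 = -w(L³-6Lx²+4x³)/(24EI) = -11·(8³-6·8·4²+4·4³)/(24·10000) = 0 rad
Load 3 — applied couple M₀=19 kN·m at a=2 m (b=L-a=6):
  θ_3 = (M₀x²/(2L)-M₀(x-a)+C₁)/EI  [x>a] with C₁=M₀(3b²-L²)/(6L)=209/12 = (19·4²/(2·8)-19·(4-2)+(209/12))/10000 = -19/120000 rad
Load 4 — applied couple M₀=19 kN·m at a=16/5 m (b=L-a=24/5):
  θ_4 = (M₀x²/(2L)-M₀(x-a)+C₁)/EI  [x>a] with C₁=M₀(3b²-L²)/(6L)=152/75 = (19·4²/(2·8)-19·(4-(16/5))+(152/75))/10000 = 437/750000 rad
Superposition: θ = Σ θ_i = 1373/3000000 rad ≈ 0.000458 rad

θ(4) = 1373/3000000 rad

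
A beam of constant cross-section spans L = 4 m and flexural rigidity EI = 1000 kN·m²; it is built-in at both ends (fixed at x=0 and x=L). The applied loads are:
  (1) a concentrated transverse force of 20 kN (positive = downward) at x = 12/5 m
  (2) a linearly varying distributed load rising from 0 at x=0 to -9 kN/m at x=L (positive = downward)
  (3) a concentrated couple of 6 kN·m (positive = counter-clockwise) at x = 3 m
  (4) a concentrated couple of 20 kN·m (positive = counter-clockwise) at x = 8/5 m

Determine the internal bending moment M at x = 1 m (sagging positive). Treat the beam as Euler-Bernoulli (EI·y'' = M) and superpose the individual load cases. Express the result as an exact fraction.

M(1) = 1499/400 kN·m

Load 1 — point force P=20 kN at a=12/5 m (b=L-a=8/5):
  M_1 = Pb²(3a+b)x/L³ - Pab²/L²  [x≤a] = 20·(8/5)²·(3·(12/5)+(8/5))·1/4³ - 20·(12/5)·(8/5)²/4² = -16/25 kN·m
Load 2 — triangular load w₀=-9 kN/m (0→w₀ over full span):
  M_2 = 3w₀Lx/20 - w₀L²/30 - w₀x³/(6L) = 3·(-9)·4·1/20 - (-9)·4²/30 - (-9)·1³/(6·4) = -9/40 kN·m
Load 3 — applied couple M₀=6 kN·m at a=3 m (b=L-a=1):
  M_3 = R_Ax - M_A  [x≤a] with R_A=27/16, M_A=15/8 = (27/16)·1 - (15/8) = -3/16 kN·m
Load 4 — applied couple M₀=20 kN·m at a=8/5 m (b=L-a=12/5):
  M_4 = R_Ax - M_A  [x≤a] with R_A=36/5, M_A=12/5 = (36/5)·1 - (12/5) = 24/5 kN·m
Superposition: M = Σ M_i = 1499/400 kN·m ≈ 3.747500 kN·m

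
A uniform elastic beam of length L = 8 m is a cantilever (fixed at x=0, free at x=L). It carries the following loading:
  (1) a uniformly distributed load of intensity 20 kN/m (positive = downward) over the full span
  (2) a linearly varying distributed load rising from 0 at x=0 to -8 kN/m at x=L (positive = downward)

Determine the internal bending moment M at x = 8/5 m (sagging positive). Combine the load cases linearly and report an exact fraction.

M(8/5) = -108544/375 kN·m

Load 1 — uniform load w=20 kN/m over full span:
  M_1 = -w(L-x)²/2 = -20·(8-(8/5))²/2 = -2048/5 kN·m
Load 2 — triangular load w₀=-8 kN/m (0→w₀ over full span):
  M_2 = w₀Lx/2 - w₀L²/3 - w₀x³/(6L) = (-8)·8·(8/5)/2 - (-8)·8²/3 - (-8)·(8/5)³/(6·8) = 45056/375 kN·m
Superposition: M = Σ M_i = -108544/375 kN·m ≈ -289.450667 kN·m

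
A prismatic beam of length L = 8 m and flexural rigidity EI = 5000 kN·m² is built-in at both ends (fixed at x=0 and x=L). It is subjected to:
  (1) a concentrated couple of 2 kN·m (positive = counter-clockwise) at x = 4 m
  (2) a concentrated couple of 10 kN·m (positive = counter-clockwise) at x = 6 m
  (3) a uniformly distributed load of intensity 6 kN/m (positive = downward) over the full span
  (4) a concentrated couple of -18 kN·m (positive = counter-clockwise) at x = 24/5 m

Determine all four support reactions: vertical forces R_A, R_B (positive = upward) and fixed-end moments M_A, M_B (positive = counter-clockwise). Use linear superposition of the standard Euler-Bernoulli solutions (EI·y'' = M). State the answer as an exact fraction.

R_A = 18033/800 kN, M_A = 5973/200 kN·m, R_B = 20367/800 kN, M_B = -7107/200 kN·m

Load 1 — applied couple M₀=2 kN·m at a=4 m (b=L-a=4):
  R_A = 6M₀ab/L³ = 6·2·4·4/8³ = 3/8 kN
  M_A = M₀b(2a-b)/L² = 2·4·(2·4-4)/8² = 1/2 kN·m
  R_B = -6M₀ab/L³ = -6·2·4·4/8³ = -3/8 kN
  M_B = M₀a(2b-a)/L² = 2·4·(2·4-4)/8² = 1/2 kN·m
Load 2 — applied couple M₀=10 kN·m at a=6 m (b=L-a=2):
  R_A = 6M₀ab/L³ = 6·10·6·2/8³ = 45/32 kN
  M_A = M₀b(2a-b)/L² = 10·2·(2·6-2)/8² = 25/8 kN·m
  R_B = -6M₀ab/L³ = -6·10·6·2/8³ = -45/32 kN
  M_B = M₀a(2b-a)/L² = 10·6·(2·2-6)/8² = -15/8 kN·m
Load 3 — uniform load w=6 kN/m over full span:
  R_A = wL/2 = 6·8/2 = 24 kN
  M_A = wL²/12 = 6·8²/12 = 32 kN·m
  R_B = wL/2 = 6·8/2 = 24 kN
  M_B = -wL²/12 = -6·8²/12 = -32 kN·m
Load 4 — applied couple M₀=-18 kN·m at a=24/5 m (b=L-a=16/5):
  R_A = 6M₀ab/L³ = 6·(-18)·(24/5)·(16/5)/8³ = -81/25 kN
  M_A = M₀b(2a-b)/L² = (-18)·(16/5)·(2·(24/5)-(16/5))/8² = -144/25 kN·m
  R_B = -6M₀ab/L³ = -6·(-18)·(24/5)·(16/5)/8³ = 81/25 kN
  M_B = M₀a(2b-a)/L² = (-18)·(24/5)·(2·(16/5)-(24/5))/8² = -54/25 kN·m
Superposition: R_A = 18033/800 kN, M_A = 5973/200 kN·m, R_B = 20367/800 kN, M_B = -7107/200 kN·m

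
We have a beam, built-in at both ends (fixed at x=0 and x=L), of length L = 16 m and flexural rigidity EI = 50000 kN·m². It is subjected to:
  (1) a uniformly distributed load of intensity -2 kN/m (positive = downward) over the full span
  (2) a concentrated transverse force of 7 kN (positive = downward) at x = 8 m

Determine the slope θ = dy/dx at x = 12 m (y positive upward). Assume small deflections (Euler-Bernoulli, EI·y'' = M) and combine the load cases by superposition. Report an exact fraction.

θ(12) = -9/12500 rad

Load 1 — uniform load w=-2 kN/m over full span:
  θ_1 = -wx(L-x)(L-2x)/(12EI) = -(-2)·12·(16-12)·(16-2·12)/(12·50000) = -4/3125 rad
Load 2 — point force P=7 kN at a=8 m (b=L-a=8):
  θ_2 = Pa²(L-x)(2bL-(3b+a)(L-x))/(2L³EI)  [x>a] = 7·8²·(16-12)·(2·8·16-(3·8+8)·(16-12))/(2·16³·50000) = 7/12500 rad
Superposition: θ = Σ θ_i = -9/12500 rad ≈ -0.000720 rad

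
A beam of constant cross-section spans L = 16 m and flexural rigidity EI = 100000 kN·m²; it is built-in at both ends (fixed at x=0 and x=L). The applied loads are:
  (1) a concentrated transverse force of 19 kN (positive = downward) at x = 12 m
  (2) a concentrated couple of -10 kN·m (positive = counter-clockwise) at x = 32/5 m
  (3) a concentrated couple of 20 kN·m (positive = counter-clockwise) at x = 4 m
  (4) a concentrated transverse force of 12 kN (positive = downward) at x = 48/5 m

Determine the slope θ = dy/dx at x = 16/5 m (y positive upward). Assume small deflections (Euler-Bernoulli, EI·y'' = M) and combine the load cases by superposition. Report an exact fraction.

θ(16/5) = -19267/39062500 rad

Load 1 — point force P=19 kN at a=12 m (b=L-a=4):
  θ_1 = -Pb²x(2aL-(3a+b)x)/(2L³EI)  [x≤a] = -19·4²·(16/5)·(2·12·16-(3·12+4)·(16/5))/(2·16³·100000) = -19/62500 rad
Load 2 — applied couple M₀=-10 kN·m at a=32/5 m (b=L-a=48/5):
  θ_2 = (R_Ax²/2 - M_Ax)/EI  [x≤a] with R_A=-9/10, M_A=-6/5 = ((-9/10)·(16/5)²/2 - (-6/5)·(16/5))/100000 = -3/390625 rad
Load 3 — applied couple M₀=20 kN·m at a=4 m (b=L-a=12):
  θ_3 = (R_Ax²/2 - M_Ax)/EI  [x≤a] with R_A=45/32, M_A=-15/4 = ((45/32)·(16/5)²/2 - (-15/4)·(16/5))/100000 = 3/15625 rad
Load 4 — point force P=12 kN at a=48/5 m (b=L-a=32/5):
  θ_4 = -Pb²x(2aL-(3a+b)x)/(2L³EI)  [x≤a] = -12·(32/5)²·(16/5)·(2·(48/5)·16-(3·(48/5)+(32/5))·(16/5))/(2·16³·100000) = -3648/9765625 rad
Superposition: θ = Σ θ_i = -19267/39062500 rad ≈ -0.000493 rad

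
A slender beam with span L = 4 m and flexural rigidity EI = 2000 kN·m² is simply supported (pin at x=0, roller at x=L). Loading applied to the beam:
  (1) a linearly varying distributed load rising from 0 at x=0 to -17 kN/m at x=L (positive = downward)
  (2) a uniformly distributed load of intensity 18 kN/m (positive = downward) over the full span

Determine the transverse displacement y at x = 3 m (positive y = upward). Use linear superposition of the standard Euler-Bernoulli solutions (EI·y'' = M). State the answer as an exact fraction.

y(3) = -2081/192000 m

Load 1 — triangular load w₀=-17 kN/m (0→w₀ over full span):
  y_1 = -w₀x(7L⁴-10L²x²+3x⁴)/(360LEI) = -(-17)·3·(7·4⁴-10·4²·3²+3·3⁴)/(360·4·2000) = 2023/192000 m
Load 2 — uniform load w=18 kN/m over full span:
  y_2 = -wx(L³-2Lx²+x³)/(24EI) = -18·3·(4³-2·4·3²+3³)/(24·2000) = -171/8000 m
Superposition: y = Σ y_i = -2081/192000 m ≈ -0.010839 m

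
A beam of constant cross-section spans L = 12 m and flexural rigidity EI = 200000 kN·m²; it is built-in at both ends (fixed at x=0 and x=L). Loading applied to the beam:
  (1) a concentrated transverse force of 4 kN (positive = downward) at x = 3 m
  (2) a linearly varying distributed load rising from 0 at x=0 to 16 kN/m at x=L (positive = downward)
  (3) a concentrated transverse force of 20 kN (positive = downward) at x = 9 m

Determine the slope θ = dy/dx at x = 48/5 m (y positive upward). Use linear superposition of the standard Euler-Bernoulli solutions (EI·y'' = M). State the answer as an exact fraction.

Load 1 — point force P=4 kN at a=3 m (b=L-a=9):
  θ_1 = Pa²(L-x)(2bL-(3b+a)(L-x))/(2L³EI)  [x>a] = 4·3²·(12-(48/5))·(2·9·12-(3·9+3)·(12-(48/5)))/(2·12³·200000) = 9/500000 rad
Load 2 — triangular load w₀=16 kN/m (0→w₀ over full span):
  θ_2 = -w₀(2x(L-x)(L-2x)(x+2L)+x²(L-x)²)/(120LEI) = -16·(2·(48/5)·(12-(48/5))·(12-2·(48/5))·((48/5)+2·12)+(48/5)²·(12-(48/5))²)/(120·12·200000) = 1152/1953125 rad
Load 3 — point force P=20 kN at a=9 m (b=L-a=3):
  θ_3 = Pa²(L-x)(2bL-(3b+a)(L-x))/(2L³EI)  [x>a] = 20·9²·(12-(48/5))·(2·3·12-(3·3+9)·(12-(48/5)))/(2·12³·200000) = 81/500000 rad
Superposition: θ = Σ θ_i = 24057/31250000 rad ≈ 0.000770 rad

θ(48/5) = 24057/31250000 rad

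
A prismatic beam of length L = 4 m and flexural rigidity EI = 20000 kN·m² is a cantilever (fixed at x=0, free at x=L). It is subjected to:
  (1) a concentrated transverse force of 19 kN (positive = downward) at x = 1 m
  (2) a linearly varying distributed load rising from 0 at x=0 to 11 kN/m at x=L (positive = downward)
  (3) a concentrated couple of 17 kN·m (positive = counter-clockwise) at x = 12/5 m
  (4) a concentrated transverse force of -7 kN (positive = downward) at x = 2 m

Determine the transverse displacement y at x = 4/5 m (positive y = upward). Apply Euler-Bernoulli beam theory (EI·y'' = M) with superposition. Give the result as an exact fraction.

y(4/5) = -17636/29296875 m

Load 1 — point force P=19 kN at a=1 m (b=L-a=3):
  y_1 = -Px²(3a-x)/(6EI)  [x≤a] = -19·(4/5)²·(3·1-(4/5))/(6·20000) = -209/937500 m
Load 2 — triangular load w₀=11 kN/m (0→w₀ over full span):
  y_2 = (w₀Lx³/12-w₀L²x²/6-w₀x⁵/(120L))/EI = (11·4·(4/5)³/12-11·4²·(4/5)²/6-11·(4/5)⁵/(120·4))/20000 = -24761/29296875 m
Load 3 — applied couple M₀=17 kN·m at a=12/5 m (b=L-a=8/5):
  y_3 = M₀x²/(2EI)  [x≤a] = 17·(4/5)²/(2·20000) = 17/62500 m
Load 4 — point force P=-7 kN at a=2 m (b=L-a=2):
  y_4 = -Px²(3a-x)/(6EI)  [x≤a] = -(-7)·(4/5)²·(3·2-(4/5))/(6·20000) = 91/468750 m
Superposition: y = Σ y_i = -17636/29296875 m ≈ -0.000602 m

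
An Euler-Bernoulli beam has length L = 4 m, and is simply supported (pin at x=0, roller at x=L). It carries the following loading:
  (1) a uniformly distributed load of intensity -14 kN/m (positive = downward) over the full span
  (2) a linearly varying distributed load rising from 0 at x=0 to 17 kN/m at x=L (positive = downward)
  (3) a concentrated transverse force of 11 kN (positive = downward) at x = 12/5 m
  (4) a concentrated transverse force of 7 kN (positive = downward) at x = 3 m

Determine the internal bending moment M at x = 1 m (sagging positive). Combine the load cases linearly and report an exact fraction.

M(1) = -169/40 kN·m

Load 1 — uniform load w=-14 kN/m over full span:
  M_1 = wx(L-x)/2 = (-14)·1·(4-1)/2 = -21 kN·m
Load 2 — triangular load w₀=17 kN/m (0→w₀ over full span):
  M_2 = w₀Lx/6 - w₀x³/(6L) = 17·4·1/6 - 17·1³/(6·4) = 85/8 kN·m
Load 3 — point force P=11 kN at a=12/5 m (b=L-a=8/5):
  M_3 = Pbx/L  [x≤a] = 11·(8/5)·1/4 = 22/5 kN·m
Load 4 — point force P=7 kN at a=3 m (b=L-a=1):
  M_4 = Pbx/L  [x≤a] = 7·1·1/4 = 7/4 kN·m
Superposition: M = Σ M_i = -169/40 kN·m ≈ -4.225000 kN·m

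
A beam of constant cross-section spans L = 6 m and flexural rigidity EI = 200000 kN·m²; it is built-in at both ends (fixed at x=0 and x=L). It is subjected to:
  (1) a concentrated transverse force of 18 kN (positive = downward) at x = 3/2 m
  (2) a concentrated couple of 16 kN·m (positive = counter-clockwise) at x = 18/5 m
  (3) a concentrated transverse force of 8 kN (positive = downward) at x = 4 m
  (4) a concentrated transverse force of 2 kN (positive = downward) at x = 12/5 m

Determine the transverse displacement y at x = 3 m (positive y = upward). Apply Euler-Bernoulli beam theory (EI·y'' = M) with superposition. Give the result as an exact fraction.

Load 1 — point force P=18 kN at a=3/2 m (b=L-a=9/2):
  y_1 = -Pa²(L-x)²(3bL-(3b+a)(L-x))/(6L³EI)  [x>a] = -18·(3/2)²·(6-3)²·(3·(9/2)·6-(3·(9/2)+(3/2))·(6-3))/(6·6³·200000) = -81/1600000 m
Load 2 — applied couple M₀=16 kN·m at a=18/5 m (b=L-a=12/5):
  y_2 = (R_Ax³/6 - M_Ax²/2)/EI  [x≤a] with R_A=96/25, M_A=128/25 = ((96/25)·3³/6 - (128/25)·3²/2)/200000 = -9/312500 m
Load 3 — point force P=8 kN at a=4 m (b=L-a=2):
  y_3 = -Pb²x²(3aL-(3a+b)x)/(6L³EI)  [x≤a] = -8·2²·3²·(3·4·6-(3·4+2)·3)/(6·6³·200000) = -1/30000 m
Load 4 — point force P=2 kN at a=12/5 m (b=L-a=18/5):
  y_4 = -Pa²(L-x)²(3bL-(3b+a)(L-x))/(6L³EI)  [x>a] = -2·(12/5)²·(6-3)²·(3·(18/5)·6-(3·(18/5)+(12/5))·(6-3))/(6·6³·200000) = -63/6250000 m
Superposition: y = Σ y_i = -73703/600000000 m ≈ -0.000123 m

y(3) = -73703/600000000 m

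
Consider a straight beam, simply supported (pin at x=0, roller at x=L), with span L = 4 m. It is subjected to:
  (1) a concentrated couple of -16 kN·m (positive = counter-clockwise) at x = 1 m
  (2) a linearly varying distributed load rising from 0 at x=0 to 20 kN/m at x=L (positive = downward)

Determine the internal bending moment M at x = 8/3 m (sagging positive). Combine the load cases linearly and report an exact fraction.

Load 1 — applied couple M₀=-16 kN·m at a=1 m (b=L-a=3):
  M_1 = M₀x/L - M₀  [x>a] = (-16)·(8/3)/4 - (-16) = 16/3 kN·m
Load 2 — triangular load w₀=20 kN/m (0→w₀ over full span):
  M_2 = w₀Lx/6 - w₀x³/(6L) = 20·4·(8/3)/6 - 20·(8/3)³/(6·4) = 1600/81 kN·m
Superposition: M = Σ M_i = 2032/81 kN·m ≈ 25.086420 kN·m

M(8/3) = 2032/81 kN·m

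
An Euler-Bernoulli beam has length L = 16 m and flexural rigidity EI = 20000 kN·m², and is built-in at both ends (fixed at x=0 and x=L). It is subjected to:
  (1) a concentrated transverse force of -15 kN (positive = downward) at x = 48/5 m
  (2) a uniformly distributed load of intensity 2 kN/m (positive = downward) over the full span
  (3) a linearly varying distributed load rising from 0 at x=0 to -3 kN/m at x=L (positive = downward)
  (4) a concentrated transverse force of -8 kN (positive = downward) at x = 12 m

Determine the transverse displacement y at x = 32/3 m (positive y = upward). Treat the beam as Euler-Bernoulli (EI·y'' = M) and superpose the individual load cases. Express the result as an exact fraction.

y(32/3) = 53216/3796875 m

Load 1 — point force P=-15 kN at a=48/5 m (b=L-a=32/5):
  y_1 = -Pa²(L-x)²(3bL-(3b+a)(L-x))/(6L³EI)  [x>a] = -(-15)·(48/5)²·(16-(32/3))²·(3·(32/5)·16-(3·(32/5)+(48/5))·(16-(32/3)))/(6·16³·20000) = 192/15625 m
Load 2 — uniform load w=2 kN/m over full span:
  y_2 = -wx²(L-x)²/(24EI) = -2·(32/3)²·(16-(32/3))²/(24·20000) = -2048/151875 m
Load 3 — triangular load w₀=-3 kN/m (0→w₀ over full span):
  y_3 = -w₀x²(L-x)²(x+2L)/(120LEI) = -(-3)·(32/3)²·(16-(32/3))²·((32/3)+2·16)/(120·16·20000) = 8192/759375 m
Load 4 — point force P=-8 kN at a=12 m (b=L-a=4):
  y_4 = -Pb²x²(3aL-(3a+b)x)/(6L³EI)  [x≤a] = -(-8)·4²·(32/3)²·(3·12·16-(3·12+4)·(32/3))/(6·16³·20000) = 224/50625 m
Superposition: y = Σ y_i = 53216/3796875 m ≈ 0.014016 m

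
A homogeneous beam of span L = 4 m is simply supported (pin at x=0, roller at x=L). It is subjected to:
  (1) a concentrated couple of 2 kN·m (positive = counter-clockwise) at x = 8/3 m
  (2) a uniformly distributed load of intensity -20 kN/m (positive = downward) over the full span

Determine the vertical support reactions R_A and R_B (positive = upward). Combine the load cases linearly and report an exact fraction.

Load 1 — applied couple M₀=2 kN·m at a=8/3 m (b=L-a=4/3):
  R_A = M₀/L = 2/4 = 1/2 kN
  R_B = -M₀/L = -2/4 = -1/2 kN
Load 2 — uniform load w=-20 kN/m over full span:
  R_A = wL/2 = (-20)·4/2 = -40 kN
  R_B = wL/2 = (-20)·4/2 = -40 kN
Superposition: R_A = -79/2 kN, R_B = -81/2 kN

R_A = -79/2 kN, R_B = -81/2 kN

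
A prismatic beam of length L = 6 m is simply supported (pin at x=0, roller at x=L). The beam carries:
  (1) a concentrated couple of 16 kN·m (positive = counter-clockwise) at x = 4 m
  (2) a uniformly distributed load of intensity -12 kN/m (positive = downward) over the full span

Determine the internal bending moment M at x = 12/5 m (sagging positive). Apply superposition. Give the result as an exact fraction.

M(12/5) = -1136/25 kN·m

Load 1 — applied couple M₀=16 kN·m at a=4 m (b=L-a=2):
  M_1 = M₀x/L  [x≤a] = 16·(12/5)/6 = 32/5 kN·m
Load 2 — uniform load w=-12 kN/m over full span:
  M_2 = wx(L-x)/2 = (-12)·(12/5)·(6-(12/5))/2 = -1296/25 kN·m
Superposition: M = Σ M_i = -1136/25 kN·m ≈ -45.440000 kN·m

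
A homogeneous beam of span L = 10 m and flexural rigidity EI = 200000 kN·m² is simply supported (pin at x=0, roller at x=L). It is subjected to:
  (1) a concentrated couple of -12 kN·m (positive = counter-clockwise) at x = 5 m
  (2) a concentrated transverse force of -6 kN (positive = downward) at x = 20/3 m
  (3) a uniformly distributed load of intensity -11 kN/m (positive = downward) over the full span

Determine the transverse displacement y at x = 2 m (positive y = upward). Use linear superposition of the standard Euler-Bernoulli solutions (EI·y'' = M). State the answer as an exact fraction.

y(2) = 61807/13500000 m

Load 1 — applied couple M₀=-12 kN·m at a=5 m (b=L-a=5):
  y_1 = (M₀x³/(6L)+C₁x)/EI  [x≤a] with C₁=M₀(3b²-L²)/(6L)=5 = ((-12)·2³/(6·10)+5·2)/200000 = 21/500000 m
Load 2 — point force P=-6 kN at a=20/3 m (b=L-a=10/3):
  y_2 = -Pbx(L²-b²-x²)/(6LEI)  [x≤a] = -(-6)·(10/3)·2·(10²-(10/3)²-2²)/(6·10·200000) = 191/675000 m
Load 3 — uniform load w=-11 kN/m over full span:
  y_3 = -wx(L³-2Lx²+x³)/(24EI) = -(-11)·2·(10³-2·10·2²+2³)/(24·200000) = 319/75000 m
Superposition: y = Σ y_i = 61807/13500000 m ≈ 0.004578 m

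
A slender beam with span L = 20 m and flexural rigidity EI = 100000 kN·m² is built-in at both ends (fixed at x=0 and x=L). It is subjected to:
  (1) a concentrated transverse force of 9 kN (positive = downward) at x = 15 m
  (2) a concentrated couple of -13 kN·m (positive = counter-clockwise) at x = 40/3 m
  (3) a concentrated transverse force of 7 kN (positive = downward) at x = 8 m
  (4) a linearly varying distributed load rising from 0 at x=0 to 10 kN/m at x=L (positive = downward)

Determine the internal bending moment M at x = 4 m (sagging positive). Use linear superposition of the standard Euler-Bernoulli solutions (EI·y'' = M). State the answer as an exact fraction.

M(4) = -45257/2000 kN·m

Load 1 — point force P=9 kN at a=15 m (b=L-a=5):
  M_1 = Pb²(3a+b)x/L³ - Pab²/L²  [x≤a] = 9·5²·(3·15+5)·4/20³ - 9·15·5²/20² = -45/16 kN·m
Load 2 — applied couple M₀=-13 kN·m at a=40/3 m (b=L-a=20/3):
  M_2 = R_Ax - M_A  [x≤a] with R_A=-13/15, M_A=-13/3 = (-13/15)·4 - (-13/3) = 13/15 kN·m
Load 3 — point force P=7 kN at a=8 m (b=L-a=12):
  M_3 = Pb²(3a+b)x/L³ - Pab²/L²  [x≤a] = 7·12²·(3·8+12)·4/20³ - 7·8·12²/20² = -252/125 kN·m
Load 4 — triangular load w₀=10 kN/m (0→w₀ over full span):
  M_4 = 3w₀Lx/20 - w₀L²/30 - w₀x³/(6L) = 3·10·20·4/20 - 10·20²/30 - 10·4³/(6·20) = -56/3 kN·m
Superposition: M = Σ M_i = -45257/2000 kN·m ≈ -22.628500 kN·m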